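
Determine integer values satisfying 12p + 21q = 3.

Step 1: Check solvability.
gcd(12, 21) = 3
Since 3 divides 3, solutions exist.

Step 2: Apply extended Euclidean algorithm to find gcd.
We find integers such that 12*x0 + 21*y0 = 3

Step 3: Scale the particular solution.
Multiply by 3/3 = 1:
p = 2, q = -1

Step 4: Verify.
12*(2) + 21*(-1) = 3 = 3 ✓

p = 2, q = -1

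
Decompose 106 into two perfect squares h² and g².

We need to find integers h, g > 0 such that h² + g² = 106.
Trying h = 5: g² = 106 - 5² = 106 - 25 = 81
g = 9
Check: 5² + 9² = 25 + 81 = 106 ✓

106 = 5² + 9²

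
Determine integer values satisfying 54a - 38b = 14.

Step 1: Check solvability.
gcd(54, 38) = 2
Since 2 divides 14, solutions exist.

Step 2: Apply extended Euclidean algorithm to find gcd.
We find integers such that 54*x0 + 38*y0 = 2

Step 3: Scale the particular solution.
Multiply by 14/2 = 7:
a = -49, b = -70

Step 4: Verify.
54*(-49) - 38*(-70) = 14 = 14 ✓

a = -49, b = -70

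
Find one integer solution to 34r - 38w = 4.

Step 1: Check solvability.
gcd(34, 38) = 2
Since 2 divides 4, solutions exist.

Step 2: Apply extended Euclidean algorithm to find gcd.
We find integers such that 34*x0 + 38*y0 = 2

Step 3: Scale the particular solution.
Multiply by 4/2 = 2:
r = 18, w = 16

Step 4: Verify.
34*(18) - 38*(16) = 4 = 4 ✓

r = 18, w = 16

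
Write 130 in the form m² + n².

We need to find integers m, n > 0 such that m² + n² = 130.
Trying m = 3: n² = 130 - 3² = 130 - 9 = 121
n = 11
Check: 3² + 11² = 9 + 121 = 130 ✓

130 = 3² + 11²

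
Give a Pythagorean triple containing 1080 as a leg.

We need the other leg and hypotenuse such that 1080² + x² = c².
Take x = 329, c = 1129: 1080² + 329² = 1166400 + 108241 = 1274641 = 1129² ✓
Triple: (329, 1080, 1129)

(329, 1080, 1129)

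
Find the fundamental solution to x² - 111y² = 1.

We seek the smallest positive integers (x, y) with x² - 111y² = 1, i.e., x² = 111y² + 1.
Try successive y values:
y = 1: x² = 111·1² + 1 = 112, not a perfect square
y = 2: x² = 111·2² + 1 = 445, not a perfect square
y = 3: x² = 111·3² + 1 = 1000, not a perfect square
... continuing the search (or via continued fractions) ...
y = 28: x² = 111·28² + 1 = 87025, x = 295 ✓

Verify: 295² - 111·28² = 87025 - 87024 = 1 ✓

x = 295, y = 28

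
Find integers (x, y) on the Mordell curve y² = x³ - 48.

Try small integer x values and check whether x³ - 48 is a perfect square.
x = 28: x³ - 48 = 28³ - 48 = 21952 - 48 = 21904
Is 21904 a perfect square? 148² = 21904 ✓
So (x, y) = (28, 148) is a solution.

x = 28, y = 148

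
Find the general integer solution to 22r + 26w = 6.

Step 1: Compute gcd(22, 26) = 2.
Since 2 divides 6, solutions exist.

Step 2: Find a particular solution using extended Euclidean algorithm.
We get r₀ = 18, w₀ = -15.
Check: 22*18 + 26*-15 = 6 = 6 ✓

Step 3: Write the general solution.
r = 18 + (26/2)t = 18 + 13t
w = -15 - (22/2)t = -15 - 11t
for any integer t.

r = 18 + 13t, w = -15 - 11t for integer t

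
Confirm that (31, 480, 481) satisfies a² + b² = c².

Compute a² + b² = 31² + 480² = 961 + 230400 = 231361
Compute c² = 481² = 231361
Since 231361 = 231361, confirmed.

Yes, it is a Pythagorean triple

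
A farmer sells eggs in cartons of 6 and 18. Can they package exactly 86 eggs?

We need non-negative a, b with 6a + 18b = 86.
gcd(6, 18) = 6, and 6 does not divide 86.
No integer solutions exist.

No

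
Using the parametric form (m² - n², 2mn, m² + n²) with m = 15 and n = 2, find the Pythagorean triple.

a = m² - n² = 225 - 4 = 221
b = 2mn = 2·15·2 = 60
c = m² + n² = 225 + 4 = 229
Verify: 221² + 60² = 48841 + 3600 = 52441 = 229² ✓

(221, 60, 229)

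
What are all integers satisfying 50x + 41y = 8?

Step 1: Compute gcd(50, 41) = 1.
Since 1 divides 8, solutions exist.

Step 2: Find a particular solution using extended Euclidean algorithm.
We get x₀ = -72, y₀ = 88.
Check: 50*-72 + 41*88 = 8 = 8 ✓

Step 3: Write the general solution.
x = -72 + (41/1)t = -72 + 41t
y = 88 - (50/1)t = 88 - 50t
for any integer t.

x = -72 + 41t, y = 88 - 50t for integer t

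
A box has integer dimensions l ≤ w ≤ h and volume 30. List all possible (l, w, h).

Iterate l from 1 to ⌊30^(1/3)⌋. For each l dividing 30, iterate w ≥ l with w dividing 30/l, and set h = 30/(l·w).
Triples found (5): (1×1×30), (1×2×15), (1×3×10), (1×5×6), (2×3×5)

(1×1×30), (1×2×15), (1×3×10), (1×5×6), (2×3×5)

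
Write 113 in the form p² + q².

We need to find integers p, q > 0 such that p² + q² = 113.
Trying p = 7: q² = 113 - 7² = 113 - 49 = 64
q = 8
Check: 7² + 8² = 49 + 64 = 113 ✓

113 = 7² + 8²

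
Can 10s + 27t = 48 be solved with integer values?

Step 1: Compute gcd(10, 27).
gcd(10, 27) = 1

Step 2: Check divisibility.
Does 1 divide 48? 48 = 1 x 48, so yes.

By the theorem on linear Diophantine equations, 10s + 27t = 48 has integer solutions if and only if gcd(10, 27) divides 48. Since 1 | 48, solutions exist.

Yes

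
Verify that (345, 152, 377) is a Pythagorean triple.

Compute a² + b²:
345² + 152² = 119025 + 23104 = 142129
Compute c²:
377² = 142129
Since 142129 = 142129, it is a Pythagorean triple.

Yes, it is a Pythagorean triple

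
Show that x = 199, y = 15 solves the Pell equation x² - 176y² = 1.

Compute x² = 199² = 39601
Compute 176y² = 176·15² = 176·225 = 39600
x² - 176y² = 39601 - 39600 = 1
Since this equals 1, (199, 15) is a solution.

Yes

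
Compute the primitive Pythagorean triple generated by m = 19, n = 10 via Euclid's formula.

a = m² - n² = 361 - 100 = 261
b = 2mn = 2·19·10 = 380
c = m² + n² = 361 + 100 = 461
Verify: 261² + 380² = 68121 + 144400 = 212521 = 461² ✓

(261, 380, 461)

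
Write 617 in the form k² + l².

We need to find integers k, l > 0 such that k² + l² = 617.
Trying k = 16: l² = 617 - 16² = 617 - 256 = 361
l = 19
Check: 16² + 19² = 256 + 361 = 617 ✓

617 = 16² + 19²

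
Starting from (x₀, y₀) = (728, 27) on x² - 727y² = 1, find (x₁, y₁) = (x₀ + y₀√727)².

Solutions to x² - Dy² = 1 are generated by powers of (x₀ + y₀√D).
The next solution satisfies x₁ + y₁√727 = (x₀ + y₀√727)², giving:
x₁ = x₀² + 727y₀² = 728² + 727·27² = 529984 + 529983 = 1059967
y₁ = 2x₀y₀ = 2·728·27 = 39312

Verify: 1059967² - 727·39312² = 1123530041089 - 1123530041088 = 1 ✓

x = 1059967, y = 39312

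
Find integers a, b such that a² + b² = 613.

We need to find integers a, b > 0 such that a² + b² = 613.
Trying a = 17: b² = 613 - 17² = 613 - 289 = 324
b = 18
Check: 17² + 18² = 289 + 324 = 613 ✓

613 = 17² + 18²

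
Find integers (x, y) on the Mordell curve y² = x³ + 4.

Try small integer x values and check whether x³ + 4 is a perfect square.
x = 0: x³ + 4 = 0³ + 4 = 0 + 4 = 4
Is 4 a perfect square? 2² = 4 ✓
So (x, y) = (0, -2) is a solution.

x = 0, y = -2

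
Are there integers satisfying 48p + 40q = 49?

Step 1: Compute gcd(48, 40).
gcd(48, 40) = 8

Step 2: Check divisibility.
Does 8 divide 49? 49 = 8 x 6 + 1, so no.

By the theorem on linear Diophantine equations, 48p + 40q = 49 has integer solutions if and only if gcd(48, 40) divides 49. Since 8 does not divide 49, no solutions exist.

No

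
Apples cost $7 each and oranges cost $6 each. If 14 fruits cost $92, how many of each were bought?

Let a = apples, o = oranges.
a + o = 14
7a + 6o = 92
Substitute o = 14 - a:
7a + 6(14 - a) = 92
(7 - 6)a = 92 - 84
1a = 8
a = 8, o = 14 - 8 = 6

Apples: 8, Oranges: 6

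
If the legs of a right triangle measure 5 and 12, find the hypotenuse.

c² = a² + b² = 5² + 12² = 25 + 144 = 169
c = 13

13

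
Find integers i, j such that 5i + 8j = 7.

Step 1: Check solvability.
gcd(5, 8) = 1
Since 1 divides 7, solutions exist.

Step 2: Apply extended Euclidean algorithm to find gcd.
We find integers such that 5*x0 + 8*y0 = 1

Step 3: Scale the particular solution.
Multiply by 7/1 = 7:
i = -21, j = 14

Step 4: Verify.
5*(-21) + 8*(14) = 7 = 7 ✓

i = -21, j = 14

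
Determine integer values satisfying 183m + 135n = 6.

Step 1: Check solvability.
gcd(183, 135) = 3
Since 3 divides 6, solutions exist.

Step 2: Apply extended Euclidean algorithm to find gcd.
We find integers such that 183*x0 + 135*y0 = 3

Step 3: Scale the particular solution.
Multiply by 6/3 = 2:
m = -28, n = 38

Step 4: Verify.
183*(-28) + 135*(38) = 6 = 6 ✓

m = -28, n = 38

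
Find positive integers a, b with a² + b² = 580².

We need a² + b² = 580² = 336400.
Trying: 572² + 96² = 327184 + 9216 = 336400 ✓

(572, 96, 580)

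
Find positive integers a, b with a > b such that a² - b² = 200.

Factor: a² - b² = (a+b)(a-b) = 200.
We need two factors of 200 with the same parity.
Use a+b = 100 and a-b = 2 (product 100·2 = 200).
Adding: 2a = 102, so a = 51.
Subtracting: 2b = 98, so b = 49.
Check: 51² - 49² = 2601 - 2401 = 200 ✓

a = 51, b = 49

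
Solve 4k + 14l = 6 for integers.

Step 1: Check solvability.
gcd(4, 14) = 2
Since 2 divides 6, solutions exist.

Step 2: Apply extended Euclidean algorithm to find gcd.
We find integers such that 4*x0 + 14*y0 = 2

Step 3: Scale the particular solution.
Multiply by 6/2 = 3:
k = -9, l = 3

Step 4: Verify.
4*(-9) + 14*(3) = 6 = 6 ✓

k = -9, l = 3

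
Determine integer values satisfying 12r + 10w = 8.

Step 1: Check solvability.
gcd(12, 10) = 2
Since 2 divides 8, solutions exist.

Step 2: Apply extended Euclidean algorithm to find gcd.
We find integers such that 12*x0 + 10*y0 = 2

Step 3: Scale the particular solution.
Multiply by 8/2 = 4:
r = 4, w = -4

Step 4: Verify.
12*(4) + 10*(-4) = 8 = 8 ✓

r = 4, w = -4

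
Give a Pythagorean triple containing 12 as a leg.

We need the other leg and hypotenuse such that 12² + x² = c².
Take x = 35, c = 37: 12² + 35² = 144 + 1225 = 1369 = 37² ✓
Triple: (35, 12, 37)

(35, 12, 37)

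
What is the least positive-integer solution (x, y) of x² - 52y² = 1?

We seek the smallest positive integers (x, y) with x² - 52y² = 1, i.e., x² = 52y² + 1.
Try successive y values:
y = 1: x² = 52·1² + 1 = 53, not a perfect square
y = 2: x² = 52·2² + 1 = 209, not a perfect square
y = 3: x² = 52·3² + 1 = 469, not a perfect square
... continuing the search (or via continued fractions) ...
y = 90: x² = 52·90² + 1 = 421201, x = 649 ✓

Verify: 649² - 52·90² = 421201 - 421200 = 1 ✓

x = 649, y = 90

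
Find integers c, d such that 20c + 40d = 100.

Step 1: Check solvability.
gcd(20, 40) = 20
Since 20 divides 100, solutions exist.

Step 2: Apply extended Euclidean algorithm to find gcd.
We find integers such that 20*x0 + 40*y0 = 20

Step 3: Scale the particular solution.
Multiply by 100/20 = 5:
c = 5, d = 0

Step 4: Verify.
20*(5) + 40*(0) = 100 = 100 ✓

c = 5, d = 0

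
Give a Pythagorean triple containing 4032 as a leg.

We need the other leg and hypotenuse such that 4032² + x² = c².
Take x = 10200, c = 10968: 4032² + 10200² = 16257024 + 104040000 = 120297024 = 10968² ✓
Triple: (10200, 4032, 10968)

(10200, 4032, 10968)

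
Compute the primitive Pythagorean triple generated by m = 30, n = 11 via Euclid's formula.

a = m² - n² = 900 - 121 = 779
b = 2mn = 2·30·11 = 660
c = m² + n² = 900 + 121 = 1021
Verify: 779² + 660² = 606841 + 435600 = 1042441 = 1021² ✓

(779, 660, 1021)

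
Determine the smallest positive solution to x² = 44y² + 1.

We seek the smallest positive integers (x, y) with x² - 44y² = 1, i.e., x² = 44y² + 1.
Try successive y values:
y = 1: x² = 44·1² + 1 = 45, not a perfect square
y = 2: x² = 44·2² + 1 = 177, not a perfect square
y = 3: x² = 44·3² + 1 = 397, not a perfect square
... continuing the search (or via continued fractions) ...
y = 30: x² = 44·30² + 1 = 39601, x = 199 ✓

Verify: 199² - 44·30² = 39601 - 39600 = 1 ✓

x = 199, y = 30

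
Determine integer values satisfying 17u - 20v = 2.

Step 1: Check solvability.
gcd(17, 20) = 1
Since 1 divides 2, solutions exist.

Step 2: Apply extended Euclidean algorithm to find gcd.
We find integers such that 17*x0 + 20*y0 = 1

Step 3: Scale the particular solution.
Multiply by 2/1 = 2:
u = -14, v = -12

Step 4: Verify.
17*(-14) - 20*(-12) = 2 = 2 ✓

u = -14, v = -12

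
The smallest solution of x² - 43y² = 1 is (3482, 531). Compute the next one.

Solutions to x² - Dy² = 1 are generated by powers of (x₀ + y₀√D).
The next solution satisfies x₁ + y₁√43 = (x₀ + y₀√43)², giving:
x₁ = x₀² + 43y₀² = 3482² + 43·531² = 12124324 + 12124323 = 24248647
y₁ = 2x₀y₀ = 2·3482·531 = 3697884

Verify: 24248647² - 43·3697884² = 587996881330609 - 587996881330608 = 1 ✓

x = 24248647, y = 3697884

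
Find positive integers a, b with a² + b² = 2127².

We need a² + b² = 2127² = 4524129.
Trying: 777² + 1980² = 603729 + 3920400 = 4524129 ✓

(777, 1980, 2127)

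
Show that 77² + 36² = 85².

Compute a² + b²:
77² + 36² = 5929 + 1296 = 7225
Compute c²:
85² = 7225
Since 7225 = 7225, it is a Pythagorean triple.

Yes, it is a Pythagorean triple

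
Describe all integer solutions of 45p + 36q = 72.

Step 1: Compute gcd(45, 36) = 9.
Since 9 divides 72, solutions exist.

Step 2: Find a particular solution using extended Euclidean algorithm.
We get p₀ = 8, q₀ = -8.
Check: 45*8 + 36*-8 = 72 = 72 ✓

Step 3: Write the general solution.
p = 8 + (36/9)t = 8 + 4t
q = -8 - (45/9)t = -8 - 5t
for any integer t.

p = 8 + 4t, q = -8 - 5t for integer t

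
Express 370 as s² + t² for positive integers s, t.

We need to find integers s, t > 0 such that s² + t² = 370.
Trying s = 3: t² = 370 - 3² = 370 - 9 = 361
t = 19
Check: 3² + 19² = 9 + 361 = 370 ✓

370 = 3² + 19²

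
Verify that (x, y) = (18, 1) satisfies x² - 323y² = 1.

Compute x² = 18² = 324
Compute 323y² = 323·1² = 323·1 = 323
x² - 323y² = 324 - 323 = 1
Since this equals 1, (18, 1) is a solution.

Yes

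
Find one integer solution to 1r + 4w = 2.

Step 1: Check solvability.
gcd(1, 4) = 1
Since 1 divides 2, solutions exist.

Step 2: Apply extended Euclidean algorithm to find gcd.
We find integers such that 1*x0 + 4*y0 = 1

Step 3: Scale the particular solution.
Multiply by 2/1 = 2:
r = 2, w = 0

Step 4: Verify.
1*(2) + 4*(0) = 2 = 2 ✓

r = 2, w = 0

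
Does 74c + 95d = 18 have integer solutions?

Step 1: Compute gcd(74, 95).
gcd(74, 95) = 1

Step 2: Check divisibility.
Does 1 divide 18? 18 = 1 x 18, so yes.

By the theorem on linear Diophantine equations, 74c + 95d = 18 has integer solutions if and only if gcd(74, 95) divides 18. Since 1 | 18, solutions exist.

Yes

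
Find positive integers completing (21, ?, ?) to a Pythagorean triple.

We need the other leg and hypotenuse such that 21² + x² = c².
Take x = 220, c = 221: 21² + 220² = 441 + 48400 = 48841 = 221² ✓
Triple: (21, 220, 221)

(21, 220, 221)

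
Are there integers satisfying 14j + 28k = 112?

Step 1: Compute gcd(14, 28).
gcd(14, 28) = 14

Step 2: Check divisibility.
Does 14 divide 112? 112 = 14 x 8, so yes.

By the theorem on linear Diophantine equations, 14j + 28k = 112 has integer solutions if and only if gcd(14, 28) divides 112. Since 14 | 112, solutions exist.

Yes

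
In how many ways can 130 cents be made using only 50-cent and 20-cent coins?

We need non-negative integers (x, y) with 50x + 20y = 130.
For each x from 0 to 2, check if (130 - 50x) is a non-negative multiple of 20.
Solutions (x, y): (1,4)
Count: 1

1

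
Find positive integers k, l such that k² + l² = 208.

Search for k with 208 - k² a perfect square.
k = 8: 208 - 8² = 208 - 64 = 144 = 12² ✓
So k = 8, l = 12.

k = 8, l = 12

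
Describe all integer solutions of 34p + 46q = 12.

Step 1: Compute gcd(34, 46) = 2.
Since 2 divides 12, solutions exist.

Step 2: Find a particular solution using extended Euclidean algorithm.
We get p₀ = -24, q₀ = 18.
Check: 34*-24 + 46*18 = 12 = 12 ✓

Step 3: Write the general solution.
p = -24 + (46/2)t = -24 + 23t
q = 18 - (34/2)t = 18 - 17t
for any integer t.

p = -24 + 23t, q = 18 - 17t for integer t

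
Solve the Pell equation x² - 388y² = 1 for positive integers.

We seek the smallest positive integers (x, y) with x² - 388y² = 1, i.e., x² = 388y² + 1.
Try successive y values:
y = 1: x² = 388·1² + 1 = 389, not a perfect square
y = 2: x² = 388·2² + 1 = 1553, not a perfect square
y = 3: x² = 388·3² + 1 = 3493, not a perfect square
... continuing the search (or via continued fractions) ...
y = 3188676: x² = 388·3188676² + 1 = 3945049997594689, x = 62809633 ✓

Verify: 62809633² - 388·3188676² = 3945049997594689 - 3945049997594688 = 1 ✓

x = 62809633, y = 3188676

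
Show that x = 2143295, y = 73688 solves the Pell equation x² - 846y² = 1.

Compute x² = 2143295² = 4593713457025
Compute 846y² = 846·73688² = 846·5429921344 = 4593713457024
x² - 846y² = 4593713457025 - 4593713457024 = 1
Since this equals 1, (2143295, 73688) is a solution.

Yes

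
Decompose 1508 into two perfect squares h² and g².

We need to find integers h, g > 0 such that h² + g² = 1508.
Trying h = 8: g² = 1508 - 8² = 1508 - 64 = 1444
g = 38
Check: 8² + 38² = 64 + 1444 = 1508 ✓

1508 = 8² + 38²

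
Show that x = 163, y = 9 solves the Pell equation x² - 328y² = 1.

Compute x² = 163² = 26569
Compute 328y² = 328·9² = 328·81 = 26568
x² - 328y² = 26569 - 26568 = 1
Since this equals 1, (163, 9) is a solution.

Yes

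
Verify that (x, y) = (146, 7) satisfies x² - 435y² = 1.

Compute x² = 146² = 21316
Compute 435y² = 435·7² = 435·49 = 21315
x² - 435y² = 21316 - 21315 = 1
Since this equals 1, (146, 7) is a solution.

Yes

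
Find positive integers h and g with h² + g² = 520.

We need to find integers h, g > 0 such that h² + g² = 520.
Trying h = 6: g² = 520 - 6² = 520 - 36 = 484
g = 22
Check: 6² + 22² = 36 + 484 = 520 ✓

520 = 6² + 22²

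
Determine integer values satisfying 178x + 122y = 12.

Step 1: Check solvability.
gcd(178, 122) = 2
Since 2 divides 12, solutions exist.

Step 2: Apply extended Euclidean algorithm to find gcd.
We find integers such that 178*x0 + 122*y0 = 2

Step 3: Scale the particular solution.
Multiply by 12/2 = 6:
x = 144, y = -210

Step 4: Verify.
178*(144) + 122*(-210) = 12 = 12 ✓

x = 144, y = -210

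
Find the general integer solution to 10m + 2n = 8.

Step 1: Compute gcd(10, 2) = 2.
Since 2 divides 8, solutions exist.

Step 2: Find a particular solution using extended Euclidean algorithm.
We get m₀ = 0, n₀ = 4.
Check: 10*0 + 2*4 = 8 = 8 ✓

Step 3: Write the general solution.
m = 0 + (2/2)t = 0 + 1t
n = 4 - (10/2)t = 4 - 5t
for any integer t.

m = 0 + 1t, n = 4 - 5t for integer t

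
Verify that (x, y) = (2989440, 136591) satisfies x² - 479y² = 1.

Compute x² = 2989440² = 8936751513600
Compute 479y² = 479·136591² = 479·18657101281 = 8936751513599
x² - 479y² = 8936751513600 - 8936751513599 = 1
Since this equals 1, (2989440, 136591) is a solution.

Yes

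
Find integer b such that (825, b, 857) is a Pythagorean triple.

b² = c² - a² = 857² - 825² = 734449 - 680625 = 53824
b = sqrt(53824) = 232

232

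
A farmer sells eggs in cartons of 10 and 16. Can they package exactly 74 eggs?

We need non-negative a, b with 10a + 16b = 74.
gcd(10, 16) = 2 divides 74.
Try a = 1: 16b = 74 - 10 = 64, so b = 4.
One way: 1 cartons of 10 and 4 cartons of 16.

Yes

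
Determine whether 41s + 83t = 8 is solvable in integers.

Step 1: Compute gcd(41, 83).
gcd(41, 83) = 1

Step 2: Check divisibility.
Does 1 divide 8? 8 = 1 x 8, so yes.

By the theorem on linear Diophantine equations, 41s + 83t = 8 has integer solutions if and only if gcd(41, 83) divides 8. Since 1 | 8, solutions exist.

Yes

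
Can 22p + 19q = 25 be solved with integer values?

Step 1: Compute gcd(22, 19).
gcd(22, 19) = 1

Step 2: Check divisibility.
Does 1 divide 25? 25 = 1 x 25, so yes.

By the theorem on linear Diophantine equations, 22p + 19q = 25 has integer solutions if and only if gcd(22, 19) divides 25. Since 1 | 25, solutions exist.

Yes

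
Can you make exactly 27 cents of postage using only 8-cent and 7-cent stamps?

We need non-negative x, y with 8x + 7y = 27.
gcd(8, 7) = 1 divides 27, so integer solutions exist, but checking x = 0..3 shows none with y ≥ 0.
So 27 cannot be made with non-negative stamp counts.

No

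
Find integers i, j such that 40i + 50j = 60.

Step 1: Check solvability.
gcd(40, 50) = 10
Since 10 divides 60, solutions exist.

Step 2: Apply extended Euclidean algorithm to find gcd.
We find integers such that 40*x0 + 50*y0 = 10

Step 3: Scale the particular solution.
Multiply by 60/10 = 6:
i = -6, j = 6

Step 4: Verify.
40*(-6) + 50*(6) = 60 = 60 ✓

i = -6, j = 6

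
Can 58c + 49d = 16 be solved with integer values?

Step 1: Compute gcd(58, 49).
gcd(58, 49) = 1

Step 2: Check divisibility.
Does 1 divide 16? 16 = 1 x 16, so yes.

By the theorem on linear Diophantine equations, 58c + 49d = 16 has integer solutions if and only if gcd(58, 49) divides 16. Since 1 | 16, solutions exist.

Yes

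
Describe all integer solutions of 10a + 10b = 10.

Step 1: Compute gcd(10, 10) = 10.
Since 10 divides 10, solutions exist.

Step 2: Find a particular solution using extended Euclidean algorithm.
We get a₀ = 0, b₀ = 1.
Check: 10*0 + 10*1 = 10 = 10 ✓

Step 3: Write the general solution.
a = 0 + (10/10)t = 0 + 1t
b = 1 - (10/10)t = 1 - 1t
for any integer t.

a = 0 + 1t, b = 1 - 1t for integer t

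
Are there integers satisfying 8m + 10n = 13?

Step 1: Compute gcd(8, 10).
gcd(8, 10) = 2

Step 2: Check divisibility.
Does 2 divide 13? 13 = 2 x 6 + 1, so no.

By the theorem on linear Diophantine equations, 8m + 10n = 13 has integer solutions if and only if gcd(8, 10) divides 13. Since 2 does not divide 13, no solutions exist.

No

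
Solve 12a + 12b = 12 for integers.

Step 1: Check solvability.
gcd(12, 12) = 12
Since 12 divides 12, solutions exist.

Step 2: Apply extended Euclidean algorithm to find gcd.
We find integers such that 12*x0 + 12*y0 = 12

Step 3: Scale the particular solution.
Multiply by 12/12 = 1:
a = 0, b = 1

Step 4: Verify.
12*(0) + 12*(1) = 12 = 12 ✓

a = 0, b = 1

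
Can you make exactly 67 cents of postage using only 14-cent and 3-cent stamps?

We need non-negative x, y with 14x + 3y = 67.
gcd(14, 3) = 1 divides 67, so integer solutions exist.
Search for a non-negative one: x = 2 gives 3y = 67 - 28 = 39, so y = 13.
Check: 14·2 + 3·13 = 67 ✓

Yes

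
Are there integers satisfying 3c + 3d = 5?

Step 1: Compute gcd(3, 3).
gcd(3, 3) = 3

Step 2: Check divisibility.
Does 3 divide 5? 5 = 3 x 1 + 2, so no.

By the theorem on linear Diophantine equations, 3c + 3d = 5 has integer solutions if and only if gcd(3, 3) divides 5. Since 3 does not divide 5, no solutions exist.

No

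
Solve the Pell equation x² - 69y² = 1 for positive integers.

We seek the smallest positive integers (x, y) with x² - 69y² = 1, i.e., x² = 69y² + 1.
Try successive y values:
y = 1: x² = 69·1² + 1 = 70, not a perfect square
y = 2: x² = 69·2² + 1 = 277, not a perfect square
y = 3: x² = 69·3² + 1 = 622, not a perfect square
... continuing the search (or via continued fractions) ...
y = 936: x² = 69·936² + 1 = 60450625, x = 7775 ✓

Verify: 7775² - 69·936² = 60450625 - 60450624 = 1 ✓

x = 7775, y = 936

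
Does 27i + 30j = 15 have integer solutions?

Step 1: Compute gcd(27, 30).
gcd(27, 30) = 3

Step 2: Check divisibility.
Does 3 divide 15? 15 = 3 x 5, so yes.

By the theorem on linear Diophantine equations, 27i + 30j = 15 has integer solutions if and only if gcd(27, 30) divides 15. Since 3 | 15, solutions exist.

Yes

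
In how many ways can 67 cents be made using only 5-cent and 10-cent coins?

We need non-negative integers (x, y) with 5x + 10y = 67.
For each x from 0 to 13, check if (67 - 5x) is a non-negative multiple of 10.
Solutions (x, y): none
Count: 0

0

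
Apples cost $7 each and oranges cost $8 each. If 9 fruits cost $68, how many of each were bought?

Let a = apples, o = oranges.
a + o = 9
7a + 8o = 68
Substitute o = 9 - a:
7a + 8(9 - a) = 68
(7 - 8)a = 68 - 72
-1a = -4
a = 4, o = 9 - 4 = 5

Apples: 4, Oranges: 5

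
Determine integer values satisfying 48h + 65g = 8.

Step 1: Check solvability.
gcd(48, 65) = 1
Since 1 divides 8, solutions exist.

Step 2: Apply extended Euclidean algorithm to find gcd.
We find integers such that 48*x0 + 65*y0 = 1

Step 3: Scale the particular solution.
Multiply by 8/1 = 8:
h = -184, g = 136

Step 4: Verify.
48*(-184) + 65*(136) = 8 = 8 ✓

h = -184, g = 136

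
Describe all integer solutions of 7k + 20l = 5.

Step 1: Compute gcd(7, 20) = 1.
Since 1 divides 5, solutions exist.

Step 2: Find a particular solution using extended Euclidean algorithm.
We get k₀ = 15, l₀ = -5.
Check: 7*15 + 20*-5 = 5 = 5 ✓

Step 3: Write the general solution.
k = 15 + (20/1)t = 15 + 20t
l = -5 - (7/1)t = -5 - 7t
for any integer t.

k = 15 + 20t, l = -5 - 7t for integer t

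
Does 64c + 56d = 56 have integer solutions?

Step 1: Compute gcd(64, 56).
gcd(64, 56) = 8

Step 2: Check divisibility.
Does 8 divide 56? 56 = 8 x 7, so yes.

By the theorem on linear Diophantine equations, 64c + 56d = 56 has integer solutions if and only if gcd(64, 56) divides 56. Since 8 | 56, solutions exist.

Yes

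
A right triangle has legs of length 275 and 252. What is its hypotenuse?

c² = a² + b² = 275² + 252² = 75625 + 63504 = 139129
c = 373

373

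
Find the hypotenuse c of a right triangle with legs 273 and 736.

c² = a² + b² = 273² + 736² = 74529 + 541696 = 616225
c = sqrt(616225) = 785

785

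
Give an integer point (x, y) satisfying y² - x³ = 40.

Try small integer x values and check whether x³ + 40 is a perfect square.
x = 6: x³ + 40 = 6³ + 40 = 216 + 40 = 256
Is 256 a perfect square? 16² = 256 ✓
So (x, y) = (6, 16) is a solution.

x = 6, y = 16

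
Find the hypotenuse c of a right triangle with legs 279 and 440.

c² = a² + b² = 279² + 440² = 77841 + 193600 = 271441
c = 521

521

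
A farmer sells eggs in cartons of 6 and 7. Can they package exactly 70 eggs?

We need non-negative a, b with 6a + 7b = 70.
gcd(6, 7) = 1 divides 70.
Try a = 0: 7b = 70 - 0 = 70, so b = 10.
One way: 0 cartons of 6 and 10 cartons of 7.

Yes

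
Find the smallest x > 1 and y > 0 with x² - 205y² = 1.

We seek the smallest positive integers (x, y) with x² - 205y² = 1, i.e., x² = 205y² + 1.
Try successive y values:
y = 1: x² = 205·1² + 1 = 206, not a perfect square
y = 2: x² = 205·2² + 1 = 821, not a perfect square
y = 3: x² = 205·3² + 1 = 1846, not a perfect square
... continuing the search (or via continued fractions) ...
y = 2772: x² = 205·2772² + 1 = 1575216721, x = 39689 ✓

Verify: 39689² - 205·2772² = 1575216721 - 1575216720 = 1 ✓

x = 39689, y = 2772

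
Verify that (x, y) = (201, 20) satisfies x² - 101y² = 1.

Compute x² = 201² = 40401
Compute 101y² = 101·20² = 101·400 = 40400
x² - 101y² = 40401 - 40400 = 1
Since this equals 1, (201, 20) is a solution.

Yes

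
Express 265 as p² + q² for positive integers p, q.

We need to find integers p, q > 0 such that p² + q² = 265.
Trying p = 3: q² = 265 - 3² = 265 - 9 = 256
q = 16
Check: 3² + 16² = 9 + 256 = 265 ✓

265 = 3² + 16²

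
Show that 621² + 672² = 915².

Compute a² + b² = 621² + 672² = 385641 + 451584 = 837225
Compute c² = 915² = 837225
Since 837225 = 837225, confirmed.

Yes, it is a Pythagorean triple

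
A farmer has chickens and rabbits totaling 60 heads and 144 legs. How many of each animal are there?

Let c = chickens, r = rabbits.
Heads: c + r = 60
Legs: 2c + 4r = 144
From the first equation, c = 60 - r. Substitute:
2(60 - r) + 4r = 144
120 + 2r = 144
r = (144 - 120)/2 = 12
c = 60 - 12 = 48

Chickens: 48, Rabbits: 12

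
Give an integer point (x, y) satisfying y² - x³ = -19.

Try small integer x values and check whether x³ - 19 is a perfect square.
x = 7: x³ - 19 = 7³ - 19 = 343 - 19 = 324
Is 324 a perfect square? 18² = 324 ✓
So (x, y) = (7, -18) is a solution.

x = 7, y = -18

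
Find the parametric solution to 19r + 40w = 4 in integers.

Step 1: Compute gcd(19, 40) = 1.
Since 1 divides 4, solutions exist.

Step 2: Find a particular solution using extended Euclidean algorithm.
We get r₀ = 76, w₀ = -36.
Check: 19*76 + 40*-36 = 4 = 4 ✓

Step 3: Write the general solution.
r = 76 + (40/1)t = 76 + 40t
w = -36 - (19/1)t = -36 - 19t
for any integer t.

r = 76 + 40t, w = -36 - 19t for integer t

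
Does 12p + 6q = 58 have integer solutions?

Step 1: Compute gcd(12, 6).
gcd(12, 6) = 6

Step 2: Check divisibility.
Does 6 divide 58? 58 = 6 x 9 + 4, so no.

By the theorem on linear Diophantine equations, 12p + 6q = 58 has integer solutions if and only if gcd(12, 6) divides 58. Since 6 does not divide 58, no solutions exist.

No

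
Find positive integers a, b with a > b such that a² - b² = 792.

Factor: a² - b² = (a+b)(a-b) = 792.
We need two factors of 792 with the same parity.
Use a+b = 396 and a-b = 2 (product 396·2 = 792).
Adding: 2a = 398, so a = 199.
Subtracting: 2b = 394, so b = 197.
Check: 199² - 197² = 39601 - 38809 = 792 ✓

a = 199, b = 197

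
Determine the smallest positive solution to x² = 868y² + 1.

We seek the smallest positive integers (x, y) with x² - 868y² = 1, i.e., x² = 868y² + 1.
Try successive y values:
y = 1: x² = 868·1² + 1 = 869, not a perfect square
y = 2: x² = 868·2² + 1 = 3473, not a perfect square
y = 3: x² = 868·3² + 1 = 7813, not a perfect square
... continuing the search (or via continued fractions) ...
y = 130476: x² = 868·130476² + 1 = 14776820347969, x = 3844063 ✓

Verify: 3844063² - 868·130476² = 14776820347969 - 14776820347968 = 1 ✓

x = 3844063, y = 130476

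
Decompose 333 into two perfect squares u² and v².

We need to find integers u, v > 0 such that u² + v² = 333.
Trying u = 3: v² = 333 - 3² = 333 - 9 = 324
v = 18
Check: 3² + 18² = 9 + 324 = 333 ✓

333 = 3² + 18²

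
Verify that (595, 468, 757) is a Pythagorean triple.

Compute a² + b² = 595² + 468² = 354025 + 219024 = 573049
Compute c² = 757² = 573049
Since 573049 = 573049, confirmed.

Yes, it is a Pythagorean triple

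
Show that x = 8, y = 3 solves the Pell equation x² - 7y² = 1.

Compute x² = 8² = 64
Compute 7y² = 7·3² = 7·9 = 63
x² - 7y² = 64 - 63 = 1
Since this equals 1, (8, 3) is a solution.

Yes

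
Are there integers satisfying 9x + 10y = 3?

Step 1: Compute gcd(9, 10).
gcd(9, 10) = 1

Step 2: Check divisibility.
Does 1 divide 3? 3 = 1 x 3, so yes.

By the theorem on linear Diophantine equations, 9x + 10y = 3 has integer solutions if and only if gcd(9, 10) divides 3. Since 1 | 3, solutions exist.

Yes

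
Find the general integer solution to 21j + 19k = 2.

Step 1: Compute gcd(21, 19) = 1.
Since 1 divides 2, solutions exist.

Step 2: Find a particular solution using extended Euclidean algorithm.
We get j₀ = -18, k₀ = 20.
Check: 21*-18 + 19*20 = 2 = 2 ✓

Step 3: Write the general solution.
j = -18 + (19/1)t = -18 + 19t
k = 20 - (21/1)t = 20 - 21t
for any integer t.

j = -18 + 19t, k = 20 - 21t for integer t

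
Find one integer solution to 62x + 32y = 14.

Step 1: Check solvability.
gcd(62, 32) = 2
Since 2 divides 14, solutions exist.

Step 2: Apply extended Euclidean algorithm to find gcd.
We find integers such that 62*x0 + 32*y0 = 2

Step 3: Scale the particular solution.
Multiply by 14/2 = 7:
x = -7, y = 14

Step 4: Verify.
62*(-7) + 32*(14) = 14 = 14 ✓

x = -7, y = 14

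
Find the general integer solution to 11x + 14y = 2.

Step 1: Compute gcd(11, 14) = 1.
Since 1 divides 2, solutions exist.

Step 2: Find a particular solution using extended Euclidean algorithm.
We get x₀ = -10, y₀ = 8.
Check: 11*-10 + 14*8 = 2 = 2 ✓

Step 3: Write the general solution.
x = -10 + (14/1)t = -10 + 14t
y = 8 - (11/1)t = 8 - 11t
for any integer t.

x = -10 + 14t, y = 8 - 11t for integer t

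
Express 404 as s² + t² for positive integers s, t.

We need to find integers s, t > 0 such that s² + t² = 404.
Trying s = 2: t² = 404 - 2² = 404 - 4 = 400
t = 20
Check: 2² + 20² = 4 + 400 = 404 ✓

404 = 2² + 20²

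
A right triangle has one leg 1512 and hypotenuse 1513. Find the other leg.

a² = c² - b² = 2289169 - 2286144 = 3025
a = 55

55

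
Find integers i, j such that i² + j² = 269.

We need to find integers i, j > 0 such that i² + j² = 269.
Trying i = 10: j² = 269 - 10² = 269 - 100 = 169
j = 13
Check: 10² + 13² = 100 + 169 = 269 ✓

269 = 10² + 13²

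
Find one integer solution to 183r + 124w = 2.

Step 1: Check solvability.
gcd(183, 124) = 1
Since 1 divides 2, solutions exist.

Step 2: Apply extended Euclidean algorithm to find gcd.
We find integers such that 183*x0 + 124*y0 = 1

Step 3: Scale the particular solution.
Multiply by 2/1 = 2:
r = -42, w = 62

Step 4: Verify.
183*(-42) + 124*(62) = 2 = 2 ✓

r = -42, w = 62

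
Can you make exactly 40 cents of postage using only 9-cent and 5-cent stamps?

We need non-negative x, y with 9x + 5y = 40.
gcd(9, 5) = 1 divides 40, so integer solutions exist.
Search for a non-negative one: x = 0 gives 5y = 40 - 0 = 40, so y = 8.
Check: 9·0 + 5·8 = 40 ✓

Yes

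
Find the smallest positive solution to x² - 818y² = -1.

We need x² = 818y² - 1. Try successive y:
y = 1: x² = 818·1² - 1 = 817, not a perfect square
y = 2: x² = 818·2² - 1 = 3271, not a perfect square
y = 3: x² = 818·3² - 1 = 7361, not a perfect square
...
y = 5: x² = 818·5² - 1 = 20449 = 143² ✓
Check: 143² - 818·5² = 20449 - 20450 = -1 ✓

x = 143, y = 5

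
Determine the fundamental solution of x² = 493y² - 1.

We need x² = 493y² - 1. Try successive y:
y = 1: x² = 493·1² - 1 = 492, not a perfect square
y = 2: x² = 493·2² - 1 = 1971, not a perfect square
y = 3: x² = 493·3² - 1 = 4436, not a perfect square
...
y = 30805: x² = 493·30805² - 1 = 467831376324 = 683982² ✓
Check: 683982² - 493·30805² = 467831376324 - 467831376325 = -1 ✓

x = 683982, y = 30805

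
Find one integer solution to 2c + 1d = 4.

Step 1: Check solvability.
gcd(2, 1) = 1
Since 1 divides 4, solutions exist.

Step 2: Apply extended Euclidean algorithm to find gcd.
We find integers such that 2*x0 + 1*y0 = 1

Step 3: Scale the particular solution.
Multiply by 4/1 = 4:
c = 0, d = 4

Step 4: Verify.
2*(0) + 1*(4) = 4 = 4 ✓

c = 0, d = 4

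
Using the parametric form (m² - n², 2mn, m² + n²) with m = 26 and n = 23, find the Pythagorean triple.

a = m² - n² = 26² - 23² = 676 - 529 = 147
b = 2mn = 2·26·23 = 1196
c = m² + n² = 676 + 529 = 1205
Verify: 147² + 1196² = 21609 + 1430416 = 1452025 = 1205² ✓

(147, 1196, 1205)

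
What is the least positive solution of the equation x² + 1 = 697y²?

We need x² = 697y² - 1. Try successive y:
y = 1: x² = 697·1² - 1 = 696, not a perfect square
y = 2: x² = 697·2² - 1 = 2787, not a perfect square
y = 3: x² = 697·3² - 1 = 6272, not a perfect square
...
y = 5: x² = 697·5² - 1 = 17424 = 132² ✓
Check: 132² - 697·5² = 17424 - 17425 = -1 ✓

x = 132, y = 5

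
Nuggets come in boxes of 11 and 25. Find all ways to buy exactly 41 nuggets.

We need non-negative integers (x, y) with 11x + 25y = 41.
For each x in 0..3, check if 41 - 11x is a non-negative multiple of 25.
No x yields an integer y ≥ 0.

No solution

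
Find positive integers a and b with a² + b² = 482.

We need to find integers a, b > 0 such that a² + b² = 482.
Trying a = 11: b² = 482 - 11² = 482 - 121 = 361
b = 19
Check: 11² + 19² = 121 + 361 = 482 ✓

482 = 11² + 19²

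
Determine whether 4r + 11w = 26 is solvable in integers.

Step 1: Compute gcd(4, 11).
gcd(4, 11) = 1

Step 2: Check divisibility.
Does 1 divide 26? 26 = 1 x 26, so yes.

By the theorem on linear Diophantine equations, 4r + 11w = 26 has integer solutions if and only if gcd(4, 11) divides 26. Since 1 | 26, solutions exist.

Yes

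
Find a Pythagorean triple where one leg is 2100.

We need the other leg and hypotenuse such that 2100² + x² = c².
Take x = 368, c = 2132: 2100² + 368² = 4410000 + 135424 = 4545424 = 2132² ✓
Triple: (2100, 368, 2132)

(2100, 368, 2132)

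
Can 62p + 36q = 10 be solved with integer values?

Step 1: Compute gcd(62, 36).
gcd(62, 36) = 2

Step 2: Check divisibility.
Does 2 divide 10? 10 = 2 x 5, so yes.

By the theorem on linear Diophantine equations, 62p + 36q = 10 has integer solutions if and only if gcd(62, 36) divides 10. Since 2 | 10, solutions exist.

Yes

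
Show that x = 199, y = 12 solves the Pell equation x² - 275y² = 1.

Compute x² = 199² = 39601
Compute 275y² = 275·12² = 275·144 = 39600
x² - 275y² = 39601 - 39600 = 1
Since this equals 1, (199, 12) is a solution.

Yes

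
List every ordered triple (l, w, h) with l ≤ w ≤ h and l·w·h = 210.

Iterate l from 1 to ⌊210^(1/3)⌋. For each l dividing 210, iterate w ≥ l with w dividing 210/l, and set h = 210/(l·w).
Triples found (14): (1×1×210), (1×2×105), (1×3×70), (1×5×42), (1×6×35), (1×7×30), (1×10×21), (1×14×15), (2×3×35), (2×5×21), (2×7×15), (3×5×14), (3×7×10), (5×6×7)

(1×1×210), (1×2×105), (1×3×70), (1×5×42), (1×6×35), (1×7×30), (1×10×21), (1×14×15), (2×3×35), (2×5×21), (2×7×15), (3×5×14), (3×7×10), (5×6×7)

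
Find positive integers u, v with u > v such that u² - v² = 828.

Factor: u² - v² = (u+v)(u-v) = 828.
We need two factors of 828 with the same parity.
Use u+v = 414 and u-v = 2 (product 414·2 = 828).
Adding: 2u = 416, so u = 208.
Subtracting: 2v = 412, so v = 206.
Check: 208² - 206² = 43264 - 42436 = 828 ✓

u = 208, v = 206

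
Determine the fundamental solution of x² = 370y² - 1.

We need x² = 370y² - 1. Try successive y:
y = 1: x² = 370·1² - 1 = 369, not a perfect square
y = 2: x² = 370·2² - 1 = 1479, not a perfect square
y = 3: x² = 370·3² - 1 = 3329, not a perfect square
...
y = 17: x² = 370·17² - 1 = 106929 = 327² ✓
Check: 327² - 370·17² = 106929 - 106930 = -1 ✓

x = 327, y = 17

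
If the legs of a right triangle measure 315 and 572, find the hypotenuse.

c² = a² + b² = 315² + 572² = 99225 + 327184 = 426409
c = 653

653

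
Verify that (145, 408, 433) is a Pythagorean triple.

Compute a² + b²:
145² + 408² = 21025 + 166464 = 187489
Compute c²:
433² = 187489
Since 187489 = 187489, it is a Pythagorean triple.

Yes, it is a Pythagorean triple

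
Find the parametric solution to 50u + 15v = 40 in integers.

Step 1: Compute gcd(50, 15) = 5.
Since 5 divides 40, solutions exist.

Step 2: Find a particular solution using extended Euclidean algorithm.
We get u₀ = 8, v₀ = -24.
Check: 50*8 + 15*-24 = 40 = 40 ✓

Step 3: Write the general solution.
u = 8 + (15/5)t = 8 + 3t
v = -24 - (50/5)t = -24 - 10t
for any integer t.

u = 8 + 3t, v = -24 - 10t for integer t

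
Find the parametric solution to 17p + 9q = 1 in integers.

Step 1: Compute gcd(17, 9) = 1.
Since 1 divides 1, solutions exist.

Step 2: Find a particular solution using extended Euclidean algorithm.
We get p₀ = -1, q₀ = 2.
Check: 17*-1 + 9*2 = 1 = 1 ✓

Step 3: Write the general solution.
p = -1 + (9/1)t = -1 + 9t
q = 2 - (17/1)t = 2 - 17t
for any integer t.

p = -1 + 9t, q = 2 - 17t for integer t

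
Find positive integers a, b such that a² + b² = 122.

Search for a with 122 - a² a perfect square.
a = 1: 122 - 1² = 122 - 1 = 121 = 11² ✓
So a = 1, b = 11.

a = 1, b = 11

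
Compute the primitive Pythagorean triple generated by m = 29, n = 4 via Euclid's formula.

a = m² - n² = 29² - 4² = 841 - 16 = 825
b = 2mn = 2·29·4 = 232
c = m² + n² = 841 + 16 = 857
Verify: 825² + 232² = 680625 + 53824 = 734449 = 857² ✓

(825, 232, 857)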